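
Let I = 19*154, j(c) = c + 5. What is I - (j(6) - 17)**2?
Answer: 2890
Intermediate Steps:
j(c) = 5 + c
I = 2926
I - (j(6) - 17)**2 = 2926 - ((5 + 6) - 17)**2 = 2926 - (11 - 17)**2 = 2926 - 1*(-6)**2 = 2926 - 1*36 = 2926 - 36 = 2890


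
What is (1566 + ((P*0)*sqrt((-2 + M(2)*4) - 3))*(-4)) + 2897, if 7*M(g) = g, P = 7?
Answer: 4463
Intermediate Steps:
M(g) = g/7
(1566 + ((P*0)*sqrt((-2 + M(2)*4) - 3))*(-4)) + 2897 = (1566 + ((7*0)*sqrt((-2 + ((1/7)*2)*4) - 3))*(-4)) + 2897 = (1566 + (0*sqrt((-2 + (2/7)*4) - 3))*(-4)) + 2897 = (1566 + (0*sqrt((-2 + 8/7) - 3))*(-4)) + 2897 = (1566 + (0*sqrt(-6/7 - 3))*(-4)) + 2897 = (1566 + (0*sqrt(-27/7))*(-4)) + 2897 = (1566 + (0*(3*I*sqrt(21)/7))*(-4)) + 2897 = (1566 + 0*(-4)) + 2897 = (1566 + 0) + 2897 = 1566 + 2897 = 4463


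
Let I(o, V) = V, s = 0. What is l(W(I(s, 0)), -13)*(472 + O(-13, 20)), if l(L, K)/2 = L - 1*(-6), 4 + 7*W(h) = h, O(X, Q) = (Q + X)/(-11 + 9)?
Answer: 35606/7 ≈ 5086.6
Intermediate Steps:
O(X, Q) = -Q/2 - X/2 (O(X, Q) = (Q + X)/(-2) = (Q + X)*(-½) = -Q/2 - X/2)
W(h) = -4/7 + h/7
l(L, K) = 12 + 2*L (l(L, K) = 2*(L - 1*(-6)) = 2*(L + 6) = 2*(6 + L) = 12 + 2*L)
l(W(I(s, 0)), -13)*(472 + O(-13, 20)) = (12 + 2*(-4/7 + (⅐)*0))*(472 + (-½*20 - ½*(-13))) = (12 + 2*(-4/7 + 0))*(472 + (-10 + 13/2)) = (12 + 2*(-4/7))*(472 - 7/2) = (12 - 8/7)*(937/2) = (76/7)*(937/2) = 35606/7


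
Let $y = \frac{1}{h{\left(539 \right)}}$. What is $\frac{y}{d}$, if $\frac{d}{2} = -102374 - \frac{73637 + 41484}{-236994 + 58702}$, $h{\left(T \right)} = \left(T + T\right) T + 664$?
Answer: $- \frac{44573}{5308750779854211} \approx -8.3961 \cdot 10^{-12}$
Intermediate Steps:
$h{\left(T \right)} = 664 + 2 T^{2}$ ($h{\left(T \right)} = 2 T T + 664 = 2 T^{2} + 664 = 664 + 2 T^{2}$)
$y = \frac{1}{581706}$ ($y = \frac{1}{664 + 2 \cdot 539^{2}} = \frac{1}{664 + 2 \cdot 290521} = \frac{1}{664 + 581042} = \frac{1}{581706} \approx 1.7191 \cdot 10^{-6}$)
$d = - \frac{18252350087}{89146}$ ($d = 2 \left(-102374 - \frac{73637 + 41484}{-236994 + 58702}\right) = 2 \left(-102374 - \frac{115121}{-178292}\right) = 2 \left(-102374 - 115121 \left(- \frac{1}{178292}\right)\right) = 2 \left(-102374 - - \frac{115121}{178292}\right) = 2 \left(-102374 + \frac{115121}{178292}\right) = 2 \left(- \frac{18252350087}{178292}\right) = - \frac{18252350087}{89146} \approx -2.0475 \cdot 10^{5}$)
$\frac{y}{d} = \frac{1}{581706 \left(- \frac{18252350087}{89146}\right)} = \frac{1}{581706} \left(- \frac{89146}{18252350087}\right) = - \frac{44573}{5308750779854211}$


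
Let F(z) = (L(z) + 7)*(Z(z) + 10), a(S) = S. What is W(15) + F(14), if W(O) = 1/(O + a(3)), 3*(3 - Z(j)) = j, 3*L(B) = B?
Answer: 1751/18 ≈ 97.278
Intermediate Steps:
L(B) = B/3
Z(j) = 3 - j/3
W(O) = 1/(3 + O) (W(O) = 1/(O + 3) = 1/(3 + O))
F(z) = (7 + z/3)*(13 - z/3) (F(z) = (z/3 + 7)*((3 - z/3) + 10) = (7 + z/3)*(13 - z/3))
W(15) + F(14) = 1/(3 + 15) + (91 + 2*14 - ⅑*14²) = 1/18 + (91 + 28 - ⅑*196) = 1/18 + (91 + 28 - 196/9) = 1/18 + 875/9 = 1751/18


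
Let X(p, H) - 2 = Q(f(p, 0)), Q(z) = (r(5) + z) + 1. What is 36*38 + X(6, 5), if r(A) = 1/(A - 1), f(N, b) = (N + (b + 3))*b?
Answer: 5485/4 ≈ 1371.3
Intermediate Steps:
f(N, b) = b*(3 + N + b) (f(N, b) = (N + (3 + b))*b = (3 + N + b)*b = b*(3 + N + b))
r(A) = 1/(-1 + A)
Q(z) = 5/4 + z (Q(z) = (1/(-1 + 5) + z) + 1 = (1/4 + z) + 1 = (¼ + z) + 1 = 5/4 + z)
X(p, H) = 13/4 (X(p, H) = 2 + (5/4 + 0*(3 + p + 0)) = 2 + (5/4 + 0*(3 + p)) = 2 + (5/4 + 0) = 2 + 5/4 = 13/4)
36*38 + X(6, 5) = 36*38 + 13/4 = 1368 + 13/4 = 5485/4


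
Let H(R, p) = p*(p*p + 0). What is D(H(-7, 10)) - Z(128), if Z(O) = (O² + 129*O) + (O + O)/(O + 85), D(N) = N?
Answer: -6794104/213 ≈ -31897.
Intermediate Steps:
H(R, p) = p³ (H(R, p) = p*(p² + 0) = p*p² = p³)
Z(O) = O² + 129*O + 2*O/(85 + O) (Z(O) = (O² + 129*O) + (2*O)/(85 + O) = (O² + 129*O) + 2*O/(85 + O) = O² + 129*O + 2*O/(85 + O))
D(H(-7, 10)) - Z(128) = 10³ - 128*(10967 + 128² + 214*128)/(85 + 128) = 1000 - 128*(10967 + 16384 + 27392)/213 = 1000 - 128*54743/213 = 1000 - 1*7007104/213 = 1000 - 7007104/213 = -6794104/213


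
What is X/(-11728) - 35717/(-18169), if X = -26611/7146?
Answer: 2993864117755/1522712784672 ≈ 1.9661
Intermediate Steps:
X = -26611/7146 (X = -26611*1/7146 = -26611/7146 ≈ -3.7239)
X/(-11728) - 35717/(-18169) = -26611/7146/(-11728) - 35717/(-18169) = -26611/7146*(-1/11728) - 35717*(-1/18169) = 26611/83808288 + 35717/18169 = 2993864117755/1522712784672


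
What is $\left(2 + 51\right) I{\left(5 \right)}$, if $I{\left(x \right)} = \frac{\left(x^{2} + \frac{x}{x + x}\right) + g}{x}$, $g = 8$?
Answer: $\frac{3551}{10} \approx 355.1$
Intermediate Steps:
$I{\left(x \right)} = \frac{\frac{17}{2} + x^{2}}{x}$ ($I{\left(x \right)} = \frac{\left(x^{2} + \frac{x}{x + x}\right) + 8}{x} = \frac{\left(x^{2} + \frac{x}{2 x}\right) + 8}{x} = \frac{\left(x^{2} + \frac{1}{2 x} x\right) + 8}{x} = \frac{\left(x^{2} + \frac{1}{2}\right) + 8}{x} = \frac{\left(\frac{1}{2} + x^{2}\right) + 8}{x} = \frac{\frac{17}{2} + x^{2}}{x}$)
$\left(2 + 51\right) I{\left(5 \right)} = \left(2 + 51\right) \left(5 + \frac{17}{2 \cdot 5}\right) = 53 \left(5 + \frac{17}{2} \cdot \frac{1}{5}\right) = 53 \left(5 + \frac{17}{10}\right) = 53 \cdot \frac{67}{10} = \frac{3551}{10}$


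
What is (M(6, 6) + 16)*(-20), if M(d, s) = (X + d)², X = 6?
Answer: -3200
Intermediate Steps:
M(d, s) = (6 + d)²
(M(6, 6) + 16)*(-20) = ((6 + 6)² + 16)*(-20) = (12² + 16)*(-20) = (144 + 16)*(-20) = 160*(-20) = -3200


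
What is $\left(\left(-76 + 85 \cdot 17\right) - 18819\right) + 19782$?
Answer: $2332$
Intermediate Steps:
$\left(\left(-76 + 85 \cdot 17\right) - 18819\right) + 19782 = \left(\left(-76 + 1445\right) - 18819\right) + 19782 = \left(1369 - 18819\right) + 19782 = -17450 + 19782 = 2332$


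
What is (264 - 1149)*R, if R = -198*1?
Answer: 175230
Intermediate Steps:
R = -198
(264 - 1149)*R = (264 - 1149)*(-198) = -885*(-198) = 175230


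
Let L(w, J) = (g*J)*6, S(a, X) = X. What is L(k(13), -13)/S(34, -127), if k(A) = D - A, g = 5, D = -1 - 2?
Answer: 390/127 ≈ 3.0709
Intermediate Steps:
D = -3
k(A) = -3 - A
L(w, J) = 30*J (L(w, J) = (5*J)*6 = 30*J)
L(k(13), -13)/S(34, -127) = (30*(-13))/(-127) = -390*(-1/127) = 390/127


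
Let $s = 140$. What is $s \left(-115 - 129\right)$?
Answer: $-34160$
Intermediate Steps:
$s \left(-115 - 129\right) = 140 \left(-115 - 129\right) = 140 \left(-244\right) = -34160$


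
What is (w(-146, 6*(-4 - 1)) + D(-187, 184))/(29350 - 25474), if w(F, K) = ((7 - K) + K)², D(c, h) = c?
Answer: -23/646 ≈ -0.035604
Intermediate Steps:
w(F, K) = 49 (w(F, K) = 7² = 49)
(w(-146, 6*(-4 - 1)) + D(-187, 184))/(29350 - 25474) = (49 - 187)/(29350 - 25474) = -138/3876 = -138*1/3876 = -23/646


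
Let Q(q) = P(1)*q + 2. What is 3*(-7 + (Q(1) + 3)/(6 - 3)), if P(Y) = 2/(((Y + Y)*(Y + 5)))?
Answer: -95/6 ≈ -15.833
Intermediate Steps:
P(Y) = 1/(Y*(5 + Y)) (P(Y) = 2/(((2*Y)*(5 + Y))) = 2/((2*Y*(5 + Y))) = 2*(1/(2*Y*(5 + Y))) = 1/(Y*(5 + Y)))
Q(q) = 2 + q/6 (Q(q) = (1/(1*(5 + 1)))*q + 2 = (1/6)*q + 2 = (1*(⅙))*q + 2 = q/6 + 2 = 2 + q/6)
3*(-7 + (Q(1) + 3)/(6 - 3)) = 3*(-7 + ((2 + (⅙)*1) + 3)/(6 - 3)) = 3*(-7 + ((2 + ⅙) + 3)/3) = 3*(-7 + (13/6 + 3)*(⅓)) = 3*(-7 + (31/6)*(⅓)) = 3*(-7 + 31/18) = 3*(-95/18) = -95/6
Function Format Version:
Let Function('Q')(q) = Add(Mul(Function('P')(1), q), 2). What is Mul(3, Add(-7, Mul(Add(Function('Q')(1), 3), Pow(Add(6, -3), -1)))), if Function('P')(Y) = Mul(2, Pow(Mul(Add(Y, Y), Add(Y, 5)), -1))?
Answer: Rational(-95, 6) ≈ -15.833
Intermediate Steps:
Function('P')(Y) = Mul(Pow(Y, -1), Pow(Add(5, Y), -1)) (Function('P')(Y) = Mul(2, Pow(Mul(Mul(2, Y), Add(5, Y)), -1)) = Mul(2, Pow(Mul(2, Y, Add(5, Y)), -1)) = Mul(2, Mul(Rational(1, 2), Pow(Y, -1), Pow(Add(5, Y), -1))) = Mul(Pow(Y, -1), Pow(Add(5, Y), -1)))
Function('Q')(q) = Add(2, Mul(Rational(1, 6), q)) (Function('Q')(q) = Add(Mul(Mul(Pow(1, -1), Pow(Add(5, 1), -1)), q), 2) = Add(Mul(Mul(1, Pow(6, -1)), q), 2) = Add(Mul(Mul(1, Rational(1, 6)), q), 2) = Add(Mul(Rational(1, 6), q), 2) = Add(2, Mul(Rational(1, 6), q)))
Mul(3, Add(-7, Mul(Add(Function('Q')(1), 3), Pow(Add(6, -3), -1)))) = Mul(3, Add(-7, Mul(Add(Add(2, Mul(Rational(1, 6), 1)), 3), Pow(Add(6, -3), -1)))) = Mul(3, Add(-7, Mul(Add(Add(2, Rational(1, 6)), 3), Pow(3, -1)))) = Mul(3, Add(-7, Mul(Add(Rational(13, 6), 3), Rational(1, 3)))) = Mul(3, Add(-7, Mul(Rational(31, 6), Rational(1, 3)))) = Mul(3, Add(-7, Rational(31, 18))) = Mul(3, Rational(-95, 18)) = Rational(-95, 6)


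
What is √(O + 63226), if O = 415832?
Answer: √479058 ≈ 692.14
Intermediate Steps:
√(O + 63226) = √(415832 + 63226) = √479058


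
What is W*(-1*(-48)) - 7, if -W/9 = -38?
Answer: 16409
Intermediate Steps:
W = 342 (W = -9*(-38) = 342)
W*(-1*(-48)) - 7 = 342*(-1*(-48)) - 7 = 342*48 - 7 = 16416 - 7 = 16409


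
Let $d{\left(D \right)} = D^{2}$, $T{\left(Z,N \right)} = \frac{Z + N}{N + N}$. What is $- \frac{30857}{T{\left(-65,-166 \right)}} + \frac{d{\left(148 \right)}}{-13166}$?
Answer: $- \frac{67442231404}{1520673} \approx -44350.0$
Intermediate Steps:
$T{\left(Z,N \right)} = \frac{N + Z}{2 N}$
$- \frac{30857}{T{\left(-65,-166 \right)}} + \frac{d{\left(148 \right)}}{-13166} = - \frac{30857}{\frac{1}{2} \frac{1}{-166} \left(-166 - 65\right)} + \frac{148^{2}}{-13166} = - \frac{30857}{\frac{1}{2} \left(- \frac{1}{166}\right) \left(-231\right)} + 21904 \left(- \frac{1}{13166}\right) = - \frac{30857}{\frac{231}{332}} - \frac{10952}{6583} = \left(-30857\right) \frac{332}{231} - \frac{10952}{6583} = - \frac{10244524}{231} - \frac{10952}{6583} = - \frac{67442231404}{1520673}$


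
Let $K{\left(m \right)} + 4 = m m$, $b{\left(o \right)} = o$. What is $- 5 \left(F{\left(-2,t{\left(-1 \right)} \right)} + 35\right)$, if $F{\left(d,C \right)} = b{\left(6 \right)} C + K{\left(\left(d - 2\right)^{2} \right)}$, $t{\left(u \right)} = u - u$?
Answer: $-1435$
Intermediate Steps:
$K{\left(m \right)} = -4 + m^{2}$ ($K{\left(m \right)} = -4 + m m = -4 + m^{2}$)
$t{\left(u \right)} = 0$
$F{\left(d,C \right)} = -4 + \left(-2 + d\right)^{4} + 6 C$ ($F{\left(d,C \right)} = 6 C + \left(-4 + \left(\left(d - 2\right)^{2}\right)^{2}\right) = 6 C + \left(-4 + \left(\left(-2 + d\right)^{2}\right)^{2}\right) = 6 C + \left(-4 + \left(-2 + d\right)^{4}\right) = -4 + \left(-2 + d\right)^{4} + 6 C$)
$- 5 \left(F{\left(-2,t{\left(-1 \right)} \right)} + 35\right) = - 5 \left(\left(-4 + \left(-2 - 2\right)^{4} + 6 \cdot 0\right) + 35\right) = - 5 \left(\left(-4 + \left(-4\right)^{4} + 0\right) + 35\right) = - 5 \left(\left(-4 + 256 + 0\right) + 35\right) = - 5 \left(252 + 35\right) = \left(-5\right) 287 = -1435$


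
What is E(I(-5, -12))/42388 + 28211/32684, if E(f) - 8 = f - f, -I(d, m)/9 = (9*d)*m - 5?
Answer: 299017335/346352348 ≈ 0.86333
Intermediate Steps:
I(d, m) = 45 - 81*d*m (I(d, m) = -9*((9*d)*m - 5) = -9*(9*d*m - 5) = -9*(-5 + 9*d*m) = 45 - 81*d*m)
E(f) = 8 (E(f) = 8 + (f - f) = 8 + 0 = 8)
E(I(-5, -12))/42388 + 28211/32684 = 8/42388 + 28211/32684 = 8*(1/42388) + 28211*(1/32684) = 2/10597 + 28211/32684 = 299017335/346352348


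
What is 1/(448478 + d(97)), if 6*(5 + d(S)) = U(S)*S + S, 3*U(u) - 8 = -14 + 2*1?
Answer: 18/8072417 ≈ 2.2298e-6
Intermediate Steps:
U(u) = -4/3 (U(u) = 8/3 + (-14 + 2*1)/3 = 8/3 + (-14 + 2)/3 = 8/3 + (⅓)*(-12) = 8/3 - 4 = -4/3)
d(S) = -5 - S/18 (d(S) = -5 + (-4*S/3 + S)/6 = -5 + (-S/3)/6 = -5 - S/18)
1/(448478 + d(97)) = 1/(448478 + (-5 - 1/18*97)) = 1/(448478 + (-5 - 97/18)) = 1/(448478 - 187/18) = 1/(8072417/18) = 18/8072417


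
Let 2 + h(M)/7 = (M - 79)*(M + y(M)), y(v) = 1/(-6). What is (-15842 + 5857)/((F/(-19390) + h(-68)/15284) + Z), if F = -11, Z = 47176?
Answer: -2959122248600/13982286488889 ≈ -0.21163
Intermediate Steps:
y(v) = -1/6
h(M) = -14 + 7*(-79 + M)*(-1/6 + M) (h(M) = -14 + 7*((M - 79)*(M - 1/6)) = -14 + 7*((-79 + M)*(-1/6 + M)) = -14 + 7*(-79 + M)*(-1/6 + M))
(-15842 + 5857)/((F/(-19390) + h(-68)/15284) + Z) = (-15842 + 5857)/((-11/(-19390) + (469/6 + 7*(-68)**2 - 3325/6*(-68))/15284) + 47176) = -9985/((-11*(-1/19390) + (469/6 + 7*4624 + 113050/3)*(1/15284)) + 47176) = -9985/((11/19390 + (469/6 + 32368 + 113050/3)*(1/15284)) + 47176) = -9985/((11/19390 + (140259/2)*(1/15284)) + 47176) = -9985/((11/19390 + 140259/30568) + 47176) = -9985/(1359979129/296356760 + 47176) = -9985/13982286488889/296356760 = -9985*296356760/13982286488889 = -2959122248600/13982286488889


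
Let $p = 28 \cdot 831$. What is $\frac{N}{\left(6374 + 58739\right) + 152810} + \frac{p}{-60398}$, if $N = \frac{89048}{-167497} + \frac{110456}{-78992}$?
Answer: $- \frac{1397722682536730655}{3628060596248676302} \approx -0.38525$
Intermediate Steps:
$p = 23268$
$N = - \frac{3191891031}{1653865378}$ ($N = 89048 \left(- \frac{1}{167497}\right) + 110456 \left(- \frac{1}{78992}\right) = - \frac{89048}{167497} - \frac{13807}{9874} = - \frac{3191891031}{1653865378} \approx -1.93$)
$\frac{N}{\left(6374 + 58739\right) + 152810} + \frac{p}{-60398} = - \frac{3191891031}{1653865378 \left(\left(6374 + 58739\right) + 152810\right)} + \frac{23268}{-60398} = - \frac{3191891031}{1653865378 \left(65113 + 152810\right)} + 23268 \left(- \frac{1}{60398}\right) = - \frac{3191891031}{1653865378 \cdot 217923} - \frac{11634}{30199} = \left(- \frac{3191891031}{1653865378}\right) \frac{1}{217923} - \frac{11634}{30199} = - \frac{1063963677}{120138434923298} - \frac{11634}{30199} = - \frac{1397722682536730655}{3628060596248676302}$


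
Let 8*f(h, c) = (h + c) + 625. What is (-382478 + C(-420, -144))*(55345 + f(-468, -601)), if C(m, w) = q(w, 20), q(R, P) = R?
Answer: -21154979069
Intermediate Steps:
f(h, c) = 625/8 + c/8 + h/8 (f(h, c) = ((h + c) + 625)/8 = ((c + h) + 625)/8 = (625 + c + h)/8 = 625/8 + c/8 + h/8)
C(m, w) = w
(-382478 + C(-420, -144))*(55345 + f(-468, -601)) = (-382478 - 144)*(55345 + (625/8 + (⅛)*(-601) + (⅛)*(-468))) = -382622*(55345 + (625/8 - 601/8 - 117/2)) = -382622*(55345 - 111/2) = -382622*110579/2 = -21154979069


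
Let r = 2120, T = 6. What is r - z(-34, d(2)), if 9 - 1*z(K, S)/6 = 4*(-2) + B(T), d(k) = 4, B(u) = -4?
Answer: 1994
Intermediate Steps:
z(K, S) = 126 (z(K, S) = 54 - 6*(4*(-2) - 4) = 54 - 6*(-8 - 4) = 54 - 6*(-12) = 54 + 72 = 126)
r - z(-34, d(2)) = 2120 - 1*126 = 2120 - 126 = 1994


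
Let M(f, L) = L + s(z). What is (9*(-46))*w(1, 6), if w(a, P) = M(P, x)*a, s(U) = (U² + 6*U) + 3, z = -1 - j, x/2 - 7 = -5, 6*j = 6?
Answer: 414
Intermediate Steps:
j = 1 (j = (⅙)*6 = 1)
x = 4 (x = 14 + 2*(-5) = 14 - 10 = 4)
z = -2 (z = -1 - 1*1 = -1 - 1 = -2)
s(U) = 3 + U² + 6*U
M(f, L) = -5 + L (M(f, L) = L + (3 + (-2)² + 6*(-2)) = L + (3 + 4 - 12) = L - 5 = -5 + L)
w(a, P) = -a (w(a, P) = (-5 + 4)*a = -a)
(9*(-46))*w(1, 6) = (9*(-46))*(-1*1) = -414*(-1) = 414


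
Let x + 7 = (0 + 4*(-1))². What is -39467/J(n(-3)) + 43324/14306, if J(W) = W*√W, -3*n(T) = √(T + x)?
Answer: 21662/7153 - 39467*I*2^(¼)*3^(¾)/2 ≈ 3.0284 - 53494.0*I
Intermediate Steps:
x = 9 (x = -7 + (0 + 4*(-1))² = -7 + (0 - 4)² = -7 + (-4)² = -7 + 16 = 9)
n(T) = -√(9 + T)/3 (n(T) = -√(T + 9)/3 = -√(9 + T)/3)
J(W) = W^(3/2)
-39467/J(n(-3)) + 43324/14306 = -39467*3*I*√3/(9 - 3)^(¾) + 43324/14306 = -39467*I*2^(¼)*3^(¾)/2 + 43324*(1/14306) = -39467*I*2^(¼)*3^(¾)/2 + 21662/7153 = 21662/7153 - 39467*I*2^(¼)*3^(¾)/2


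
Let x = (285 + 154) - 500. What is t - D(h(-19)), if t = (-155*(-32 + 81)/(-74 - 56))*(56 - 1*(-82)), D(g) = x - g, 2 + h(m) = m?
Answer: 105331/13 ≈ 8102.4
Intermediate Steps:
h(m) = -2 + m
x = -61 (x = 439 - 500 = -61)
D(g) = -61 - g
t = 104811/13 (t = (-7595/(-130))*(56 + 82) = -7595*(-1)/130*138 = -155*(-49/130)*138 = (1519/26)*138 = 104811/13 ≈ 8062.4)
t - D(h(-19)) = 104811/13 - (-61 - (-2 - 19)) = 104811/13 - (-61 - 1*(-21)) = 104811/13 - (-61 + 21) = 104811/13 - 1*(-40) = 104811/13 + 40 = 105331/13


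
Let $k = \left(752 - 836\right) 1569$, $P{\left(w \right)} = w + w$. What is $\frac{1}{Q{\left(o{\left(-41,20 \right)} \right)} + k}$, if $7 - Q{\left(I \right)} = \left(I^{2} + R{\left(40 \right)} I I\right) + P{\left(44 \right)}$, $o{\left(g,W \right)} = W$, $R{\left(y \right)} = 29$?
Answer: $- \frac{1}{143877} \approx -6.9504 \cdot 10^{-6}$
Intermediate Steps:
$P{\left(w \right)} = 2 w$
$k = -131796$ ($k = \left(-84\right) 1569 = -131796$)
$Q{\left(I \right)} = -81 - 30 I^{2}$ ($Q{\left(I \right)} = 7 - \left(\left(I^{2} + 29 I I\right) + 2 \cdot 44\right) = 7 - \left(\left(I^{2} + 29 I^{2}\right) + 88\right) = 7 - \left(30 I^{2} + 88\right) = 7 - \left(88 + 30 I^{2}\right) = -81 - 30 I^{2}$)
$\frac{1}{Q{\left(o{\left(-41,20 \right)} \right)} + k} = \frac{1}{\left(-81 - 30 \cdot 20^{2}\right) - 131796} = \frac{1}{\left(-81 - 12000\right) - 131796} = \frac{1}{-12081 - 131796} = \frac{1}{-143877} = - \frac{1}{143877}$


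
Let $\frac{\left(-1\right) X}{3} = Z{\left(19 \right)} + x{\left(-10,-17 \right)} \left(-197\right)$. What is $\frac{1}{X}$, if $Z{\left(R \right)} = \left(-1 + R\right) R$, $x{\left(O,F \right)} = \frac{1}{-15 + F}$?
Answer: $- \frac{32}{33423} \approx -0.00095742$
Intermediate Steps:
$Z{\left(R \right)} = R \left(-1 + R\right)$
$X = - \frac{33423}{32}$ ($X = - 3 \left(19 \left(-1 + 19\right) + \frac{1}{-15 - 17} \left(-197\right)\right) = - 3 \left(19 \cdot 18 + \frac{1}{-32} \left(-197\right)\right) = - 3 \left(342 - - \frac{197}{32}\right) = - 3 \left(342 + \frac{197}{32}\right) = \left(-3\right) \frac{11141}{32} = - \frac{33423}{32} \approx -1044.5$)
$\frac{1}{X} = \frac{1}{- \frac{33423}{32}} = - \frac{32}{33423}$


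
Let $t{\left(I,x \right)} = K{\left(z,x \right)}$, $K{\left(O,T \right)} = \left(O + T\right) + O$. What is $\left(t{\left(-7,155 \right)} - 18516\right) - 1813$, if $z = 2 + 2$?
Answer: $-20166$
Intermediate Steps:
$z = 4$
$K{\left(O,T \right)} = T + 2 O$
$t{\left(I,x \right)} = 8 + x$ ($t{\left(I,x \right)} = x + 2 \cdot 4 = x + 8 = 8 + x$)
$\left(t{\left(-7,155 \right)} - 18516\right) - 1813 = \left(\left(8 + 155\right) - 18516\right) - 1813 = \left(163 - 18516\right) - 1813 = -18353 - 1813 = -20166$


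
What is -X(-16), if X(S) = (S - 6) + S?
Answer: 38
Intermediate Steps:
X(S) = -6 + 2*S (X(S) = (-6 + S) + S = -6 + 2*S)
-X(-16) = -(-6 + 2*(-16)) = -(-6 - 32) = -1*(-38) = 38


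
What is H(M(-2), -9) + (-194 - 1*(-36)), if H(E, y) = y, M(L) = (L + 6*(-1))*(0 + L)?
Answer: -167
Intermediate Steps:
M(L) = L*(-6 + L) (M(L) = (L - 6)*L = (-6 + L)*L = L*(-6 + L))
H(M(-2), -9) + (-194 - 1*(-36)) = -9 + (-194 - 1*(-36)) = -9 + (-194 + 36) = -9 - 158 = -167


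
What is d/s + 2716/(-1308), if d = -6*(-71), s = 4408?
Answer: -1426865/720708 ≈ -1.9798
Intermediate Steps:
d = 426 (d = -3*(-142) = 426)
d/s + 2716/(-1308) = 426/4408 + 2716/(-1308) = 426*(1/4408) + 2716*(-1/1308) = 213/2204 - 679/327 = -1426865/720708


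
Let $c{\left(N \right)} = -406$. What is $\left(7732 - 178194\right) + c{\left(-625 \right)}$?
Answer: $-170868$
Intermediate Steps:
$\left(7732 - 178194\right) + c{\left(-625 \right)} = \left(7732 - 178194\right) - 406 = -170462 - 406 = -170868$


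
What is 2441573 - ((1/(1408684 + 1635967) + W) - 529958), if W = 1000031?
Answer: 6002529446499/3044651 ≈ 1.9715e+6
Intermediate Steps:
2441573 - ((1/(1408684 + 1635967) + W) - 529958) = 2441573 - ((1/(1408684 + 1635967) + 1000031) - 529958) = 2441573 - ((1/3044651 + 1000031) - 529958) = 2441573 - (3044745384182/3044651 - 529958) = 2441573 - 1*1431208229524/3044651 = 2441573 - 1431208229524/3044651 = 6002529446499/3044651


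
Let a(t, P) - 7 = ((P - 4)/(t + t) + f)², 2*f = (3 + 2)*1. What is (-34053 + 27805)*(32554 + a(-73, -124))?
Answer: -1084517413650/5329 ≈ -2.0351e+8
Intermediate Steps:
f = 5/2 (f = ((3 + 2)*1)/2 = (5*1)/2 = (½)*5 = 5/2 ≈ 2.5000)
a(t, P) = 7 + (5/2 + (-4 + P)/(2*t))² (a(t, P) = 7 + ((P - 4)/(t + t) + 5/2)² = 7 + ((-4 + P)/((2*t)) + 5/2)² = 7 + ((-4 + P)*(1/(2*t)) + 5/2)² = 7 + ((-4 + P)/(2*t) + 5/2)² = 7 + (5/2 + (-4 + P)/(2*t))²)
(-34053 + 27805)*(32554 + a(-73, -124)) = (-34053 + 27805)*(32554 + (7 + (¼)*(-4 - 124 + 5*(-73))²/(-73)²)) = -6248*(32554 + (7 + (¼)*(1/5329)*(-4 - 124 - 365)²)) = -6248*(32554 + (7 + (¼)*(1/5329)*(-493)²)) = -6248*(32554 + (7 + (¼)*(1/5329)*243049)) = -6248*(32554 + (7 + 243049/21316)) = -6248*(32554 + 392261/21316) = -6248*694313325/21316 = -1084517413650/5329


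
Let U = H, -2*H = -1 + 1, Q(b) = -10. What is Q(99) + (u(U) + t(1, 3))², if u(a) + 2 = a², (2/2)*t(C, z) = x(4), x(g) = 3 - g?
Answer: -1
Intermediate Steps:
t(C, z) = -1 (t(C, z) = 3 - 1*4 = 3 - 4 = -1)
H = 0 (H = -(-1 + 1)/2 = -½*0 = 0)
U = 0
u(a) = -2 + a²
Q(99) + (u(U) + t(1, 3))² = -10 + ((-2 + 0²) - 1)² = -10 + ((-2 + 0) - 1)² = -10 + (-2 - 1)² = -10 + (-3)² = -10 + 9 = -1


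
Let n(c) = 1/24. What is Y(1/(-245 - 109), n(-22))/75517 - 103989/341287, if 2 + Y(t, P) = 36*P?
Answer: -15706215913/51545940758 ≈ -0.30470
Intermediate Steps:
n(c) = 1/24
Y(t, P) = -2 + 36*P
Y(1/(-245 - 109), n(-22))/75517 - 103989/341287 = (-2 + 36*(1/24))/75517 - 103989/341287 = (-2 + 3/2)*(1/75517) - 103989*1/341287 = -½*1/75517 - 103989/341287 = -1/151034 - 103989/341287 = -15706215913/51545940758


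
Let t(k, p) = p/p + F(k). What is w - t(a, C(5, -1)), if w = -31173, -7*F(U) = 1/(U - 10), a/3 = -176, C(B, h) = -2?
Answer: -117401285/3766 ≈ -31174.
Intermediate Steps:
a = -528 (a = 3*(-176) = -528)
F(U) = -1/(7*(-10 + U)) (F(U) = -1/(7*(U - 10)) = -1/(7*(-10 + U)))
t(k, p) = 1 - 1/(-70 + 7*k) (t(k, p) = p/p - 1/(-70 + 7*k) = 1 - 1/(-70 + 7*k))
w - t(a, C(5, -1)) = -31173 - (-71/7 - 528)/(-10 - 528) = -31173 - (-3767)/((-538)*7) = -31173 - (-1)*(-3767)/(538*7) = -31173 - 1*3767/3766 = -31173 - 3767/3766 = -117401285/3766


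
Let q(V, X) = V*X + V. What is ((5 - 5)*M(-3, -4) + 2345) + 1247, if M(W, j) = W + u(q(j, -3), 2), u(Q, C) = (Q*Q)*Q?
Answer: 3592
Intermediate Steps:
q(V, X) = V + V*X
u(Q, C) = Q³ (u(Q, C) = Q²*Q = Q³)
M(W, j) = W - 8*j³ (M(W, j) = W + (j*(1 - 3))³ = W + (j*(-2))³ = W + (-2*j)³ = W - 8*j³)
((5 - 5)*M(-3, -4) + 2345) + 1247 = ((5 - 5)*(-3 - 8*(-4)³) + 2345) + 1247 = (0*(-3 - 8*(-64)) + 2345) + 1247 = (0*(-3 + 512) + 2345) + 1247 = (0*509 + 2345) + 1247 = (0 + 2345) + 1247 = 2345 + 1247 = 3592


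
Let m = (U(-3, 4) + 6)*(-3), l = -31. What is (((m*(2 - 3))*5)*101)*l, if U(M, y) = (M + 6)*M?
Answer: 140895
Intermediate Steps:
U(M, y) = M*(6 + M) (U(M, y) = (6 + M)*M = M*(6 + M))
m = 9 (m = (-3*(6 - 3) + 6)*(-3) = (-3*3 + 6)*(-3) = (-9 + 6)*(-3) = -3*(-3) = 9)
(((m*(2 - 3))*5)*101)*l = (((9*(2 - 3))*5)*101)*(-31) = (((9*(-1))*5)*101)*(-31) = (-9*5*101)*(-31) = -45*101*(-31) = -4545*(-31) = 140895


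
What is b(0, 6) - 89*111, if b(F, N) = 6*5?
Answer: -9849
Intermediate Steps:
b(F, N) = 30
b(0, 6) - 89*111 = 30 - 89*111 = 30 - 9879 = -9849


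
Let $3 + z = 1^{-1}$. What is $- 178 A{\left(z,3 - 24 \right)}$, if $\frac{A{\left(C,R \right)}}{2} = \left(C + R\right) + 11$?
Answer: $4272$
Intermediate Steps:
$z = -2$ ($z = -3 + 1^{-1} = -3 + 1 = -2$)
$A{\left(C,R \right)} = 22 + 2 C + 2 R$ ($A{\left(C,R \right)} = 2 \left(\left(C + R\right) + 11\right) = 2 \left(11 + C + R\right) = 22 + 2 C + 2 R$)
$- 178 A{\left(z,3 - 24 \right)} = - 178 \left(22 + 2 \left(-2\right) + 2 \left(3 - 24\right)\right) = - 178 \left(22 - 4 + 2 \left(3 - 24\right)\right) = - 178 \left(22 - 4 + 2 \left(-21\right)\right) = - 178 \left(22 - 4 - 42\right) = \left(-178\right) \left(-24\right) = 4272$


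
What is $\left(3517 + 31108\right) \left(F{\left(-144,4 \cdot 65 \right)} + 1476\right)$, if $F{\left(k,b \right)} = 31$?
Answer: $52179875$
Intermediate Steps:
$\left(3517 + 31108\right) \left(F{\left(-144,4 \cdot 65 \right)} + 1476\right) = \left(3517 + 31108\right) \left(31 + 1476\right) = 34625 \cdot 1507 = 52179875$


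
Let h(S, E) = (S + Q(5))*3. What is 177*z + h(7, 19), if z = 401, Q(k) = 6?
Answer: 71016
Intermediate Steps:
h(S, E) = 18 + 3*S (h(S, E) = (S + 6)*3 = (6 + S)*3 = 18 + 3*S)
177*z + h(7, 19) = 177*401 + (18 + 3*7) = 70977 + (18 + 21) = 70977 + 39 = 71016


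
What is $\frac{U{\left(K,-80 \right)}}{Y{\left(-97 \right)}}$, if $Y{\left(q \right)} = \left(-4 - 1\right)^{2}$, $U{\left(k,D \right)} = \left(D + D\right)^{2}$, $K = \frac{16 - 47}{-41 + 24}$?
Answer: $1024$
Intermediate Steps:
$K = \frac{31}{17}$ ($K = - \frac{31}{-17} = \left(-31\right) \left(- \frac{1}{17}\right) = \frac{31}{17} \approx 1.8235$)
$U{\left(k,D \right)} = 4 D^{2}$ ($U{\left(k,D \right)} = \left(2 D\right)^{2} = 4 D^{2}$)
$Y{\left(q \right)} = 25$ ($Y{\left(q \right)} = \left(-5\right)^{2} = 25$)
$\frac{U{\left(K,-80 \right)}}{Y{\left(-97 \right)}} = \frac{4 \left(-80\right)^{2}}{25} = 4 \cdot 6400 \cdot \frac{1}{25} = 25600 \cdot \frac{1}{25} = 1024$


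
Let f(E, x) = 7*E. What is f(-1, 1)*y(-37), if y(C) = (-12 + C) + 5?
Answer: 308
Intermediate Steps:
y(C) = -7 + C
f(-1, 1)*y(-37) = (7*(-1))*(-7 - 37) = -7*(-44) = 308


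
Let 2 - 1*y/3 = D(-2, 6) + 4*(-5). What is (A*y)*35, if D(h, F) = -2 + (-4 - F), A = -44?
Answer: -157080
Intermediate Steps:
D(h, F) = -6 - F
y = 102 (y = 6 - 3*((-6 - 1*6) + 4*(-5)) = 6 - 3*((-6 - 6) - 20) = 6 - 3*(-12 - 20) = 6 - 3*(-32) = 6 + 96 = 102)
(A*y)*35 = -44*102*35 = -4488*35 = -157080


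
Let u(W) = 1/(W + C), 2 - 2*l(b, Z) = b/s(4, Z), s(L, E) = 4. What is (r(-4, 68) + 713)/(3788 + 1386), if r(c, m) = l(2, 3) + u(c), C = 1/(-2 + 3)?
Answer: 8561/62088 ≈ 0.13788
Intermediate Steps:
C = 1 (C = 1/1 = 1)
l(b, Z) = 1 - b/8 (l(b, Z) = 1 - b/(2*4) = 1 - b/8)
u(W) = 1/(1 + W) (u(W) = 1/(W + 1) = 1/(1 + W))
r(c, m) = ¾ + 1/(1 + c) (r(c, m) = (1 - ⅛*2) + 1/(1 + c) = (1 - ¼) + 1/(1 + c) = ¾ + 1/(1 + c))
(r(-4, 68) + 713)/(3788 + 1386) = ((7 + 3*(-4))/(4*(1 - 4)) + 713)/(3788 + 1386) = ((¼)*(7 - 12)/(-3) + 713)/5174 = ((¼)*(-⅓)*(-5) + 713)*(1/5174) = (5/12 + 713)*(1/5174) = (8561/12)*(1/5174) = 8561/62088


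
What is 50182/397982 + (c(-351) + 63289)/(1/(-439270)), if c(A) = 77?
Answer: -5538871268109529/198991 ≈ -2.7835e+10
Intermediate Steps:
50182/397982 + (c(-351) + 63289)/(1/(-439270)) = 50182/397982 + (77 + 63289)/(1/(-439270)) = 50182*(1/397982) + 63366/(-1/439270) = 25091/198991 + 63366*(-439270) = 25091/198991 - 27834782820 = -5538871268109529/198991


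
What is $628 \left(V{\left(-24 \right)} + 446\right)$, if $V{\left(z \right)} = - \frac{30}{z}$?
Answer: $280873$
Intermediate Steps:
$628 \left(V{\left(-24 \right)} + 446\right) = 628 \left(- \frac{30}{-24} + 446\right) = 628 \left(\left(-30\right) \left(- \frac{1}{24}\right) + 446\right) = 628 \left(\frac{5}{4} + 446\right) = 628 \cdot \frac{1789}{4} = 280873$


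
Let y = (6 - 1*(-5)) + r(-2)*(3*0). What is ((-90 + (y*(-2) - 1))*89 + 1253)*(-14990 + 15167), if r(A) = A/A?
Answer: -1558308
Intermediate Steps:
r(A) = 1
y = 11 (y = (6 - 1*(-5)) + 1*(3*0) = (6 + 5) + 1*0 = 11 + 0 = 11)
((-90 + (y*(-2) - 1))*89 + 1253)*(-14990 + 15167) = ((-90 + (11*(-2) - 1))*89 + 1253)*(-14990 + 15167) = ((-90 + (-22 - 1))*89 + 1253)*177 = ((-90 - 23)*89 + 1253)*177 = (-113*89 + 1253)*177 = (-10057 + 1253)*177 = -8804*177 = -1558308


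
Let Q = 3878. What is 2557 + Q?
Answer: 6435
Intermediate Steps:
2557 + Q = 2557 + 3878 = 6435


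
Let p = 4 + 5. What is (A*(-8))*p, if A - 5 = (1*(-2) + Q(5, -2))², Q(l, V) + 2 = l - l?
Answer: -1512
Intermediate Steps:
p = 9
Q(l, V) = -2 (Q(l, V) = -2 + (l - l) = -2 + 0 = -2)
A = 21 (A = 5 + (1*(-2) - 2)² = 5 + (-2 - 2)² = 5 + (-4)² = 5 + 16 = 21)
(A*(-8))*p = (21*(-8))*9 = -168*9 = -1512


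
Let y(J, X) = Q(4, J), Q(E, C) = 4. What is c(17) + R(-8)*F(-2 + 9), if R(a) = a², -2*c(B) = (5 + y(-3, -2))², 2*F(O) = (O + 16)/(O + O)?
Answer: 169/14 ≈ 12.071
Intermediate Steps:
y(J, X) = 4
F(O) = (16 + O)/(4*O) (F(O) = ((O + 16)/(O + O))/2 = ((16 + O)/((2*O)))/2 = ((16 + O)*(1/(2*O)))/2 = ((16 + O)/(2*O))/2 = (16 + O)/(4*O))
c(B) = -81/2 (c(B) = -(5 + 4)²/2 = -½*9² = -½*81 = -81/2)
c(17) + R(-8)*F(-2 + 9) = -81/2 + (-8)²*((16 + (-2 + 9))/(4*(-2 + 9))) = -81/2 + 64*((¼)*(16 + 7)/7) = -81/2 + 64*((¼)*(⅐)*23) = -81/2 + 64*(23/28) = -81/2 + 368/7 = 169/14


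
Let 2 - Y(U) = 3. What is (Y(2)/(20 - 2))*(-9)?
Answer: ½ ≈ 0.50000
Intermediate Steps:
Y(U) = -1 (Y(U) = 2 - 1*3 = 2 - 3 = -1)
(Y(2)/(20 - 2))*(-9) = (-1/(20 - 2))*(-9) = (-1/18)*(-9) = ((1/18)*(-1))*(-9) = -1/18*(-9) = ½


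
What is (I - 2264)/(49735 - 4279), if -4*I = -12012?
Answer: 739/45456 ≈ 0.016257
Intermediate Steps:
I = 3003 (I = -1/4*(-12012) = 3003)
(I - 2264)/(49735 - 4279) = (3003 - 2264)/(49735 - 4279) = 739/45456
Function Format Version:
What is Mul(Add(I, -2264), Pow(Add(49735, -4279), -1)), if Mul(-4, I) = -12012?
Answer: Rational(739, 45456) ≈ 0.016257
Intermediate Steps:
I = 3003 (I = Mul(Rational(-1, 4), -12012) = 3003)
Mul(Add(I, -2264), Pow(Add(49735, -4279), -1)) = Mul(Add(3003, -2264), Pow(Add(49735, -4279), -1)) = Mul(739, Pow(45456, -1)) = Mul(739, Rational(1, 45456)) = Rational(739, 45456)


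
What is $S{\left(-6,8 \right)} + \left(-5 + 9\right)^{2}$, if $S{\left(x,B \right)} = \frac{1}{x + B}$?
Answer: $\frac{33}{2} \approx 16.5$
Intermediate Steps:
$S{\left(x,B \right)} = \frac{1}{B + x}$
$S{\left(-6,8 \right)} + \left(-5 + 9\right)^{2} = \frac{1}{8 - 6} + \left(-5 + 9\right)^{2} = \frac{1}{2} + 4^{2} = \frac{1}{2} + 16 = \frac{33}{2}$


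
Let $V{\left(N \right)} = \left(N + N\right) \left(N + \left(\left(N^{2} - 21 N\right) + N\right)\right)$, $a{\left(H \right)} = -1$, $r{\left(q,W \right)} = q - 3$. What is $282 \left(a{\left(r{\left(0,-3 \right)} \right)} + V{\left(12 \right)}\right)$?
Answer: $-568794$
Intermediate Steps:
$r{\left(q,W \right)} = -3 + q$
$V{\left(N \right)} = 2 N \left(N^{2} - 19 N\right)$ ($V{\left(N \right)} = 2 N \left(N + \left(N^{2} - 20 N\right)\right) = 2 N \left(N^{2} - 19 N\right)$)
$282 \left(a{\left(r{\left(0,-3 \right)} \right)} + V{\left(12 \right)}\right) = 282 \left(-1 + 2 \cdot 12^{2} \left(-19 + 12\right)\right) = 282 \left(-1 + 2 \cdot 144 \left(-7\right)\right) = 282 \left(-1 - 2016\right) = 282 \left(-2017\right) = -568794$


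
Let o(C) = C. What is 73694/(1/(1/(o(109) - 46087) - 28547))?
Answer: -48362939082049/22989 ≈ -2.1037e+9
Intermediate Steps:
73694/(1/(1/(o(109) - 46087) - 28547)) = 73694/(1/(1/(109 - 46087) - 28547)) = 73694/(1/(1/(-45978) - 28547)) = 73694/(1/(-1/45978 - 28547)) = 73694/(1/(-1312533967/45978)) = 73694/(-45978/1312533967) = 73694*(-1312533967/45978) = -48362939082049/22989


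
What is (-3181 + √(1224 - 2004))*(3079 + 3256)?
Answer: -20151635 + 12670*I*√195 ≈ -2.0152e+7 + 1.7693e+5*I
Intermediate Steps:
(-3181 + √(1224 - 2004))*(3079 + 3256) = (-3181 + √(-780))*6335 = (-3181 + 2*I*√195)*6335 = -20151635 + 12670*I*√195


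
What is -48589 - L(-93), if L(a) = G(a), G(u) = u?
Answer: -48496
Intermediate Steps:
L(a) = a
-48589 - L(-93) = -48589 - 1*(-93) = -48589 + 93 = -48496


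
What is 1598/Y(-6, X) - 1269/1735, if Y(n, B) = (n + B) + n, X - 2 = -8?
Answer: -1397686/15615 ≈ -89.509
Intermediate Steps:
X = -6 (X = 2 - 8 = -6)
Y(n, B) = B + 2*n (Y(n, B) = (B + n) + n = B + 2*n)
1598/Y(-6, X) - 1269/1735 = 1598/(-6 + 2*(-6)) - 1269/1735 = 1598/(-6 - 12) - 1269*1/1735 = 1598/(-18) - 1269/1735 = 1598*(-1/18) - 1269/1735 = -799/9 - 1269/1735 = -1397686/15615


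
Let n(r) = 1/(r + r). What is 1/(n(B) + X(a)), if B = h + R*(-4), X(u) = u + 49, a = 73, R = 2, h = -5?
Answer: 26/3171 ≈ 0.0081993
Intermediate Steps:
X(u) = 49 + u
B = -13 (B = -5 + 2*(-4) = -5 - 8 = -13)
n(r) = 1/(2*r)
1/(n(B) + X(a)) = 1/((1/2)/(-13) + (49 + 73)) = 1/((1/2)*(-1/13) + 122) = 1/(-1/26 + 122) = 1/(3171/26) = 26/3171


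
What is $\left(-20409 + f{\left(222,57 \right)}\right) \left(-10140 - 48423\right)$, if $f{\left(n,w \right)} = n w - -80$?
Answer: $449471025$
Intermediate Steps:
$f{\left(n,w \right)} = 80 + n w$ ($f{\left(n,w \right)} = n w + 80 = 80 + n w$)
$\left(-20409 + f{\left(222,57 \right)}\right) \left(-10140 - 48423\right) = \left(-20409 + \left(80 + 222 \cdot 57\right)\right) \left(-10140 - 48423\right) = \left(-20409 + \left(80 + 12654\right)\right) \left(-58563\right) = \left(-20409 + 12734\right) \left(-58563\right) = \left(-7675\right) \left(-58563\right) = 449471025$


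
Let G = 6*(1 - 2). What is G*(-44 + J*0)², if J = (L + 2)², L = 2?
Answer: -11616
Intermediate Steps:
J = 16 (J = (2 + 2)² = 4² = 16)
G = -6 (G = 6*(-1) = -6)
G*(-44 + J*0)² = -6*(-44 + 16*0)² = -6*(-44 + 0)² = -6*(-44)² = -6*1936 = -11616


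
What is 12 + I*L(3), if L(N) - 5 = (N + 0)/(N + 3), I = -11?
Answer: -97/2 ≈ -48.500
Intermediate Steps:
L(N) = 5 + N/(3 + N) (L(N) = 5 + (N + 0)/(N + 3) = 5 + N/(3 + N))
12 + I*L(3) = 12 - 33*(5 + 2*3)/(3 + 3) = 12 - 33*(5 + 6)/6 = 12 - 33*11/6 = 12 - 11*11/2 = 12 - 121/2 = -97/2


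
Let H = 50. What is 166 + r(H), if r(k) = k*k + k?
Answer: 2716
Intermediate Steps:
r(k) = k + k**2 (r(k) = k**2 + k = k + k**2)
166 + r(H) = 166 + 50*(1 + 50) = 166 + 50*51 = 166 + 2550 = 2716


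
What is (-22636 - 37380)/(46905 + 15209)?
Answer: -30008/31057 ≈ -0.96622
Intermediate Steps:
(-22636 - 37380)/(46905 + 15209) = -60016/62114 = -60016*1/62114 = -30008/31057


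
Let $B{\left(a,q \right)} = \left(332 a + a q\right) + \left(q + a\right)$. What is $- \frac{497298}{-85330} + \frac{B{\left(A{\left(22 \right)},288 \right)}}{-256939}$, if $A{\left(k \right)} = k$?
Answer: $\frac{63292448661}{10962302435} \approx 5.7736$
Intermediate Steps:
$B{\left(a,q \right)} = q + 333 a + a q$ ($B{\left(a,q \right)} = \left(332 a + a q\right) + \left(a + q\right) = q + 333 a + a q$)
$- \frac{497298}{-85330} + \frac{B{\left(A{\left(22 \right)},288 \right)}}{-256939} = - \frac{497298}{-85330} + \frac{288 + 333 \cdot 22 + 22 \cdot 288}{-256939} = \left(-497298\right) \left(- \frac{1}{85330}\right) + \left(288 + 7326 + 6336\right) \left(- \frac{1}{256939}\right) = \frac{248649}{42665} + 13950 \left(- \frac{1}{256939}\right) = \frac{248649}{42665} - \frac{13950}{256939} = \frac{63292448661}{10962302435}$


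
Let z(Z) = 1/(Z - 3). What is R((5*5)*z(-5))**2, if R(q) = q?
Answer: 625/64 ≈ 9.7656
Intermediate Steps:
z(Z) = 1/(-3 + Z)
R((5*5)*z(-5))**2 = ((5*5)/(-3 - 5))**2 = (25/(-8))**2 = (25*(-1/8))**2 = (-25/8)**2 = 625/64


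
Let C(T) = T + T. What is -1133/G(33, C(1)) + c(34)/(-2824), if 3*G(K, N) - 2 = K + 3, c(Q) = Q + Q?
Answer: -600085/6707 ≈ -89.471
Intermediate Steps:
c(Q) = 2*Q
C(T) = 2*T
G(K, N) = 5/3 + K/3 (G(K, N) = 2/3 + (K + 3)/3 = 2/3 + (3 + K)/3 = 2/3 + (1 + K/3) = 5/3 + K/3)
-1133/G(33, C(1)) + c(34)/(-2824) = -1133/(5/3 + (1/3)*33) + (2*34)/(-2824) = -1133/(5/3 + 11) + 68*(-1/2824) = -1133/38/3 - 17/706 = -1133*3/38 - 17/706 = -3399/38 - 17/706 = -600085/6707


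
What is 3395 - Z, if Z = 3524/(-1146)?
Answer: 1947097/573 ≈ 3398.1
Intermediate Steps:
Z = -1762/573 (Z = 3524*(-1/1146) = -1762/573 ≈ -3.0750)
3395 - Z = 3395 - 1*(-1762/573) = 3395 + 1762/573 = 1947097/573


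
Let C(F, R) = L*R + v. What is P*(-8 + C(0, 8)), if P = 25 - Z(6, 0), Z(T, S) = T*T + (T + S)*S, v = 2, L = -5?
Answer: 506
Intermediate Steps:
Z(T, S) = T² + S*(S + T) (Z(T, S) = T² + (S + T)*S = T² + S*(S + T))
P = -11 (P = 25 - (0² + 6² + 0*6) = 25 - (0 + 36 + 0) = 25 - 1*36 = 25 - 36 = -11)
C(F, R) = 2 - 5*R (C(F, R) = -5*R + 2 = 2 - 5*R)
P*(-8 + C(0, 8)) = -11*(-8 + (2 - 5*8)) = -11*(-8 + (2 - 40)) = -11*(-8 - 38) = -11*(-46) = 506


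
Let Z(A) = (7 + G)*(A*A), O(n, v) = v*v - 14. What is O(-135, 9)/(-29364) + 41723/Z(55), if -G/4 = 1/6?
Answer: 333782881/153426900 ≈ 2.1755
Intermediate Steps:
G = -2/3 (G = -4/6 = -4*1/6 = -2/3 ≈ -0.66667)
O(n, v) = -14 + v**2 (O(n, v) = v**2 - 14 = -14 + v**2)
Z(A) = 19*A**2/3 (Z(A) = (7 - 2/3)*(A*A) = 19*A**2/3)
O(-135, 9)/(-29364) + 41723/Z(55) = (-14 + 9**2)/(-29364) + 41723/(((19/3)*55**2)) = (-14 + 81)*(-1/29364) + 41723/(((19/3)*3025)) = 67*(-1/29364) + 41723/(57475/3) = -67/29364 + 41723*(3/57475) = -67/29364 + 11379/5225 = 333782881/153426900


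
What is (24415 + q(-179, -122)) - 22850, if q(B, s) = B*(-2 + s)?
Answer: 23761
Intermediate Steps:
(24415 + q(-179, -122)) - 22850 = (24415 - 179*(-2 - 122)) - 22850 = (24415 - 179*(-124)) - 22850 = (24415 + 22196) - 22850 = 46611 - 22850 = 23761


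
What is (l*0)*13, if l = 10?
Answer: 0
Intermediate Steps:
(l*0)*13 = (10*0)*13 = 0*13 = 0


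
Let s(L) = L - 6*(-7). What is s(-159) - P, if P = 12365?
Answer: -12482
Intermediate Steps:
s(L) = 42 + L (s(L) = L + 42 = 42 + L)
s(-159) - P = (42 - 159) - 1*12365 = -117 - 12365 = -12482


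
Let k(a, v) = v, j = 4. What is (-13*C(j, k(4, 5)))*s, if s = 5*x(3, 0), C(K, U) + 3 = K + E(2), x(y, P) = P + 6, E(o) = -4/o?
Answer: 390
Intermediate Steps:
x(y, P) = 6 + P
C(K, U) = -5 + K (C(K, U) = -3 + (K - 4/2) = -3 + (K - 4*½) = -3 + (K - 2) = -3 + (-2 + K) = -5 + K)
s = 30 (s = 5*(6 + 0) = 5*6 = 30)
(-13*C(j, k(4, 5)))*s = -13*(-5 + 4)*30 = -13*(-1)*30 = 13*30 = 390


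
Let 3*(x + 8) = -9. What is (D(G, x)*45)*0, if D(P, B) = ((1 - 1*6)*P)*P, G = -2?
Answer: 0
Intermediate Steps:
x = -11 (x = -8 + (⅓)*(-9) = -8 - 3 = -11)
D(P, B) = -5*P² (D(P, B) = ((1 - 6)*P)*P = (-5*P)*P = -5*P²)
(D(G, x)*45)*0 = (-5*(-2)²*45)*0 = (-5*4*45)*0 = -20*45*0 = -900*0 = 0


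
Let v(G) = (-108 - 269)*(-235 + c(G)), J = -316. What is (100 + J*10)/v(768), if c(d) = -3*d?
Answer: -3060/957203 ≈ -0.0031968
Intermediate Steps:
v(G) = 88595 + 1131*G (v(G) = (-108 - 269)*(-235 - 3*G) = -377*(-235 - 3*G) = 88595 + 1131*G)
(100 + J*10)/v(768) = (100 - 316*10)/(88595 + 1131*768) = (100 - 3160)/(88595 + 868608) = -3060/957203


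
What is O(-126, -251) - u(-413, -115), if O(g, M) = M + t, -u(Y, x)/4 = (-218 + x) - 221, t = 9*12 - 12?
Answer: -2371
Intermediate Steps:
t = 96 (t = 108 - 12 = 96)
u(Y, x) = 1756 - 4*x (u(Y, x) = -4*((-218 + x) - 221) = -4*(-439 + x) = 1756 - 4*x)
O(g, M) = 96 + M (O(g, M) = M + 96 = 96 + M)
O(-126, -251) - u(-413, -115) = (96 - 251) - (1756 - 4*(-115)) = -155 - (1756 + 460) = -155 - 1*2216 = -155 - 2216 = -2371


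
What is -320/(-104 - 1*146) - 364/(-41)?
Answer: 10412/1025 ≈ 10.158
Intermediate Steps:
-320/(-104 - 1*146) - 364/(-41) = -320/(-104 - 146) - 364*(-1/41) = -320/(-250) + 364/41 = -320*(-1/250) + 364/41 = 32/25 + 364/41 = 10412/1025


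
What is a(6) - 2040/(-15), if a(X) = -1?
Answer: 135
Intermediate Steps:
a(6) - 2040/(-15) = -1 - 2040/(-15) = -1 - 2040*(-1)/15 = -1 - 40*(-17/5) = -1 + 136 = 135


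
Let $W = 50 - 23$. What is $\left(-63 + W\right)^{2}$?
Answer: $1296$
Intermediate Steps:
$W = 27$ ($W = 50 - 23 = 27$)
$\left(-63 + W\right)^{2} = \left(-63 + 27\right)^{2} = \left(-36\right)^{2} = 1296$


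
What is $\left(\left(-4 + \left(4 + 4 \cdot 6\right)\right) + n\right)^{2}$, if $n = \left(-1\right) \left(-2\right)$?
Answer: $676$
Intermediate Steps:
$n = 2$
$\left(\left(-4 + \left(4 + 4 \cdot 6\right)\right) + n\right)^{2} = \left(\left(-4 + \left(4 + 4 \cdot 6\right)\right) + 2\right)^{2} = \left(\left(-4 + \left(4 + 24\right)\right) + 2\right)^{2} = \left(\left(-4 + 28\right) + 2\right)^{2} = \left(24 + 2\right)^{2} = 26^{2} = 676$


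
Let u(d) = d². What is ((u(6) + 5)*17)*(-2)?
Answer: -1394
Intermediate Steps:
((u(6) + 5)*17)*(-2) = ((6² + 5)*17)*(-2) = ((36 + 5)*17)*(-2) = (41*17)*(-2) = 697*(-2) = -1394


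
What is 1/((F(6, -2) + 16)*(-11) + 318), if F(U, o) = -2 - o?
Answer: 1/142 ≈ 0.0070423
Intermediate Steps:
1/((F(6, -2) + 16)*(-11) + 318) = 1/(((-2 - 1*(-2)) + 16)*(-11) + 318) = 1/(((-2 + 2) + 16)*(-11) + 318) = 1/((0 + 16)*(-11) + 318) = 1/(16*(-11) + 318) = 1/(-176 + 318) = 1/142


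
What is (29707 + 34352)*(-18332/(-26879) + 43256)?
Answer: 74481165869004/26879 ≈ 2.7710e+9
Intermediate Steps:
(29707 + 34352)*(-18332/(-26879) + 43256) = 64059*(-18332*(-1/26879) + 43256) = 64059*(18332/26879 + 43256) = 64059*(1162696356/26879) = 74481165869004/26879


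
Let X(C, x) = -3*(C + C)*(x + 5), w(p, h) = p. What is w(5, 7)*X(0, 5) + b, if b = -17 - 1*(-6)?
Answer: -11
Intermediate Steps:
b = -11 (b = -17 + 6 = -11)
X(C, x) = -6*C*(5 + x) (X(C, x) = -3*2*C*(5 + x) = -6*C*(5 + x))
w(5, 7)*X(0, 5) + b = 5*(-6*0*(5 + 5)) - 11 = 5*(-6*0*10) - 11 = 5*0 - 11 = 0 - 11 = -11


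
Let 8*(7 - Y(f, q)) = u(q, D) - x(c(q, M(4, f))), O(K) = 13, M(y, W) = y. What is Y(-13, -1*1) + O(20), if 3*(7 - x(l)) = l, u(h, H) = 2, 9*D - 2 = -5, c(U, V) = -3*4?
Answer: 169/8 ≈ 21.125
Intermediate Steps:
c(U, V) = -12
D = -1/3 (D = 2/9 + (1/9)*(-5) = 2/9 - 5/9 = -1/3 ≈ -0.33333)
x(l) = 7 - l/3
Y(f, q) = 65/8 (Y(f, q) = 7 - (2 - (7 - 1/3*(-12)))/8 = 7 - (2 - (7 + 4))/8 = 7 - (2 - 1*11)/8 = 7 - (2 - 11)/8 = 7 - 1/8*(-9) = 7 + 9/8 = 65/8)
Y(-13, -1*1) + O(20) = 65/8 + 13 = 169/8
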